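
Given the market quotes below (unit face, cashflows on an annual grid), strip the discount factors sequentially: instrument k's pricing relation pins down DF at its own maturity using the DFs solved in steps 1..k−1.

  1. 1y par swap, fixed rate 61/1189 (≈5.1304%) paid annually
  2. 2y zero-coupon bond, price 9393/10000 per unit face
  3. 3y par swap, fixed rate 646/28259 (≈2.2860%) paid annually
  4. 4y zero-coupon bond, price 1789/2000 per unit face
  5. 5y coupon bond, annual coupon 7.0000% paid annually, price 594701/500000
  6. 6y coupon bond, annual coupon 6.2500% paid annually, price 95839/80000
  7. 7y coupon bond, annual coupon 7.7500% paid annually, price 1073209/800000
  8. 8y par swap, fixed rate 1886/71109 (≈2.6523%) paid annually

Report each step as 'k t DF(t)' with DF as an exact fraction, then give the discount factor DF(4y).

1 1 1189/1250
2 2 9393/10000
3 3 4677/5000
4 4 1789/2000
5 5 4341/5000
6 6 536/625
7 7 8533/10000
8 8 4057/5000
DF(4y) = 1789/2000 ≈ 0.894500

step 1 [1y] swap r/1=61/1189: DF=(1 − 61/1189·(0))/(1+61/1189) = 1189/1250 ≈ 0.951200
step 2 [2y] zero: DF = P = 9393/10000 ≈ 0.939300
step 3 [3y] swap r/1=646/28259: DF=(1 − 646/28259·(0.951200+0.939300))/(1+646/28259) = 4677/5000 ≈ 0.935400
step 4 [4y] zero: DF = P = 1789/2000 ≈ 0.894500
step 5 [5y] bond c/1=7/100: DF=(594701/500000 − 7/100·(0.951200+0.939300+0.935400+0.894500))/(1+7/100) = 4341/5000 ≈ 0.868200
step 6 [6y] bond c/1=1/16: DF=(95839/80000 − 1/16·(0.951200+0.939300+0.935400+0.894500+0.868200))/(1+1/16) = 536/625 ≈ 0.857600
step 7 [7y] bond c/1=31/400: DF=(1073209/800000 − 31/400·(0.951200+0.939300+0.935400+0.894500+0.868200+0.857600))/(1+31/400) = 8533/10000 ≈ 0.853300
step 8 [8y] swap r/1=1886/71109: DF=(1 − 1886/71109·(0.951200+0.939300+0.935400+0.894500+0.868200+0.857600+0.853300))/(1+1886/71109) = 4057/5000 ≈ 0.811400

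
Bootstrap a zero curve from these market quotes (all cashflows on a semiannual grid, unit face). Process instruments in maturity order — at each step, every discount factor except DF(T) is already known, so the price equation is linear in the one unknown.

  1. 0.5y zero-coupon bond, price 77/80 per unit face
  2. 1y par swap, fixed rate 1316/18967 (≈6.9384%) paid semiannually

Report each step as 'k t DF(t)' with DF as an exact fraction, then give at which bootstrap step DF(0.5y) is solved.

step 1 [0.5y] zero: DF = P = 77/80 ≈ 0.962500
step 2 [1y] swap r/2=658/18967: DF=(1 − 658/18967·(0.962500))/(1+658/18967) = 4671/5000 ≈ 0.934200

1 1/2 77/80
2 1 4671/5000
DF(0.5y) is solved at step 1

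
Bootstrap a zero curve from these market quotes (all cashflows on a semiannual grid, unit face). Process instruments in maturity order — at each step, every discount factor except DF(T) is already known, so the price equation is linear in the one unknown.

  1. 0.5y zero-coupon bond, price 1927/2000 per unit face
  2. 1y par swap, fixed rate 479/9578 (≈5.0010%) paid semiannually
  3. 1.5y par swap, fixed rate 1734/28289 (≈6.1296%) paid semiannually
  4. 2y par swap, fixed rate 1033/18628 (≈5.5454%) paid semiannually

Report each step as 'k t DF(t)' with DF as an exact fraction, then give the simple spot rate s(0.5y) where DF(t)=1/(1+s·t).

step 1 [0.5y] zero: DF = P = 1927/2000 ≈ 0.963500
step 2 [1y] swap r/2=479/19156: DF=(1 − 479/19156·(0.963500))/(1+479/19156) = 9521/10000 ≈ 0.952100
step 3 [1.5y] swap r/2=867/28289: DF=(1 − 867/28289·(0.963500+0.952100))/(1+867/28289) = 9133/10000 ≈ 0.913300
step 4 [2y] swap r/2=1033/37256: DF=(1 − 1033/37256·(0.963500+0.952100+0.913300))/(1+1033/37256) = 8967/10000 ≈ 0.896700

1 1/2 1927/2000
2 1 9521/10000
3 3/2 9133/10000
4 2 8967/10000
s(0.5y) = (1/(1927/2000) − 1)/(1/2) = 146/1927 ≈ 7.5765%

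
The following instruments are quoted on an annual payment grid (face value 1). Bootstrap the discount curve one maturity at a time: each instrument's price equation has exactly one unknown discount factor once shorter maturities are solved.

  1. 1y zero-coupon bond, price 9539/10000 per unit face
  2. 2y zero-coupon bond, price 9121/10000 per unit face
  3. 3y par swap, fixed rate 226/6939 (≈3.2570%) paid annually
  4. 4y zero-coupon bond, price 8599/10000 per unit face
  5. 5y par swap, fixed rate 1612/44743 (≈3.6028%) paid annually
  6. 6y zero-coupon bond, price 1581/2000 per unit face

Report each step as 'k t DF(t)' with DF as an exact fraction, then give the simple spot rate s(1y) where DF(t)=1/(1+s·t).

step 1 [1y] zero: DF = P = 9539/10000 ≈ 0.953900
step 2 [2y] zero: DF = P = 9121/10000 ≈ 0.912100
step 3 [3y] swap r/1=226/6939: DF=(1 − 226/6939·(0.953900+0.912100))/(1+226/6939) = 1137/1250 ≈ 0.909600
step 4 [4y] zero: DF = P = 8599/10000 ≈ 0.859900
step 5 [5y] swap r/1=1612/44743: DF=(1 − 1612/44743·(0.953900+0.912100+0.909600+0.859900))/(1+1612/44743) = 2097/2500 ≈ 0.838800
step 6 [6y] zero: DF = P = 1581/2000 ≈ 0.790500

1 1 9539/10000
2 2 9121/10000
3 3 1137/1250
4 4 8599/10000
5 5 2097/2500
6 6 1581/2000
s(1y) = (1/(9539/10000) − 1)/(1) = 461/9539 ≈ 4.8328%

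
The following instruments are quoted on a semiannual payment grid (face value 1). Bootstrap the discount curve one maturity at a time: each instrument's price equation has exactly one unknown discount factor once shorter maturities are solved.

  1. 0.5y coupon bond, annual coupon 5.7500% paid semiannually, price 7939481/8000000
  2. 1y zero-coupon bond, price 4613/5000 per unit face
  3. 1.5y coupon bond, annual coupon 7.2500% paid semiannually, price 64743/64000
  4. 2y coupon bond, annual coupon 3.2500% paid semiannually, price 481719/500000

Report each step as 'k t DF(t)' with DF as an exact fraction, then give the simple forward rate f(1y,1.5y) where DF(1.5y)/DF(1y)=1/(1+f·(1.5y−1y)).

1 1/2 9647/10000
2 1 4613/5000
3 3/2 4551/5000
4 2 9033/10000
f(1y,1.5y) = ((4613/5000)/(4551/5000) − 1)/(1/2) = 124/4551 ≈ 2.7247%

step 1 [0.5y] bond c/2=23/800: DF=(7939481/8000000 − 23/800·(0))/(1+23/800) = 9647/10000 ≈ 0.964700
step 2 [1y] zero: DF = P = 4613/5000 ≈ 0.922600
step 3 [1.5y] bond c/2=29/800: DF=(64743/64000 − 29/800·(0.964700+0.922600))/(1+29/800) = 4551/5000 ≈ 0.910200
step 4 [2y] bond c/2=13/800: DF=(481719/500000 − 13/800·(0.964700+0.922600+0.910200))/(1+13/800) = 9033/10000 ≈ 0.903300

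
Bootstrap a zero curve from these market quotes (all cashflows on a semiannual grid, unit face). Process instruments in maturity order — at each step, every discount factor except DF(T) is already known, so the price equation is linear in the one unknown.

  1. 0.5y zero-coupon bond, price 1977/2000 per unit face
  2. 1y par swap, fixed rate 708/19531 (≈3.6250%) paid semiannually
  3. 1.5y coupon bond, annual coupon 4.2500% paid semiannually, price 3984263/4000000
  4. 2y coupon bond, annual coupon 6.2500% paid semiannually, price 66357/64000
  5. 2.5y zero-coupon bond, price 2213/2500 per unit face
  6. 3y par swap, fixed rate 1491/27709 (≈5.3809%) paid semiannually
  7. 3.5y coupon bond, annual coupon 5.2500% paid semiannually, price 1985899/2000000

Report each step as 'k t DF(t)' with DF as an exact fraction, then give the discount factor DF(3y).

1 1/2 1977/2000
2 1 4823/5000
3 3/2 9347/10000
4 2 9179/10000
5 5/2 2213/2500
6 3 8509/10000
7 7/2 4129/5000
DF(3y) = 8509/10000 ≈ 0.850900

step 1 [0.5y] zero: DF = P = 1977/2000 ≈ 0.988500
step 2 [1y] swap r/2=354/19531: DF=(1 − 354/19531·(0.988500))/(1+354/19531) = 4823/5000 ≈ 0.964600
step 3 [1.5y] bond c/2=17/800: DF=(3984263/4000000 − 17/800·(0.988500+0.964600))/(1+17/800) = 9347/10000 ≈ 0.934700
step 4 [2y] bond c/2=1/32: DF=(66357/64000 − 1/32·(0.988500+0.964600+0.934700))/(1+1/32) = 9179/10000 ≈ 0.917900
step 5 [2.5y] zero: DF = P = 2213/2500 ≈ 0.885200
step 6 [3y] swap r/2=1491/55418: DF=(1 − 1491/55418·(0.988500+0.964600+0.934700+0.917900+0.885200))/(1+1491/55418) = 8509/10000 ≈ 0.850900
step 7 [3.5y] bond c/2=21/800: DF=(1985899/2000000 − 21/800·(0.988500+0.964600+0.934700+0.917900+0.885200+0.850900))/(1+21/800) = 4129/5000 ≈ 0.825800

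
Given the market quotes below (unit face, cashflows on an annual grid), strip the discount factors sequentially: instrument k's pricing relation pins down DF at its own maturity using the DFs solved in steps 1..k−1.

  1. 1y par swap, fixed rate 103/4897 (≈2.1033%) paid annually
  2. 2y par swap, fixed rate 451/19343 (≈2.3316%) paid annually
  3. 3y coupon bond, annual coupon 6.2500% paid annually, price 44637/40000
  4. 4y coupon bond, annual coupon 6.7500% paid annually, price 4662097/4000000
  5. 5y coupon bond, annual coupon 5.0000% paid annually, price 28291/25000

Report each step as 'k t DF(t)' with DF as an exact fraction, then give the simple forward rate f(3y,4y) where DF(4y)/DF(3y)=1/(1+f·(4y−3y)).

step 1 [1y] swap r/1=103/4897: DF=(1 − 103/4897·(0))/(1+103/4897) = 4897/5000 ≈ 0.979400
step 2 [2y] swap r/1=451/19343: DF=(1 − 451/19343·(0.979400))/(1+451/19343) = 9549/10000 ≈ 0.954900
step 3 [3y] bond c/1=1/16: DF=(44637/40000 − 1/16·(0.979400+0.954900))/(1+1/16) = 1873/2000 ≈ 0.936500
step 4 [4y] bond c/1=27/400: DF=(4662097/4000000 − 27/400·(0.979400+0.954900+0.936500))/(1+27/400) = 9103/10000 ≈ 0.910300
step 5 [5y] bond c/1=1/20: DF=(28291/25000 − 1/20·(0.979400+0.954900+0.936500+0.910300))/(1+1/20) = 8977/10000 ≈ 0.897700

1 1 4897/5000
2 2 9549/10000
3 3 1873/2000
4 4 9103/10000
5 5 8977/10000
f(3y,4y) = ((1873/2000)/(9103/10000) − 1)/(1) = 262/9103 ≈ 2.8782%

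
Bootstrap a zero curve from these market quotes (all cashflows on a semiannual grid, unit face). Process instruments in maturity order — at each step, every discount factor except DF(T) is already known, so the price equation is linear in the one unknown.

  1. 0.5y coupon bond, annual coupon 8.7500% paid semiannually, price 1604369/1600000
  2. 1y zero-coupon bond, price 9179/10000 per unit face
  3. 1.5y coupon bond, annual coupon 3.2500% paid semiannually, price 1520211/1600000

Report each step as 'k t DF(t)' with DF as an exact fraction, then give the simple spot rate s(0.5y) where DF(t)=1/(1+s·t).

step 1 [0.5y] bond c/2=7/160: DF=(1604369/1600000 − 7/160·(0))/(1+7/160) = 9607/10000 ≈ 0.960700
step 2 [1y] zero: DF = P = 9179/10000 ≈ 0.917900
step 3 [1.5y] bond c/2=13/800: DF=(1520211/1600000 − 13/800·(0.960700+0.917900))/(1+13/800) = 9049/10000 ≈ 0.904900

1 1/2 9607/10000
2 1 9179/10000
3 3/2 9049/10000
s(0.5y) = (1/(9607/10000) − 1)/(1/2) = 786/9607 ≈ 8.1815%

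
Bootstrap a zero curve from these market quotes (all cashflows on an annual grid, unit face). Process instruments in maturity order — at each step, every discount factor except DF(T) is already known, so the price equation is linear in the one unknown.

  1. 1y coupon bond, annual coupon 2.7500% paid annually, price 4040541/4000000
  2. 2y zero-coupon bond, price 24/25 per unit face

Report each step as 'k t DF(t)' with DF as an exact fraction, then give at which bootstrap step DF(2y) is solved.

step 1 [1y] bond c/1=11/400: DF=(4040541/4000000 − 11/400·(0))/(1+11/400) = 9831/10000 ≈ 0.983100
step 2 [2y] zero: DF = P = 24/25 ≈ 0.960000

1 1 9831/10000
2 2 24/25
DF(2y) is solved at step 2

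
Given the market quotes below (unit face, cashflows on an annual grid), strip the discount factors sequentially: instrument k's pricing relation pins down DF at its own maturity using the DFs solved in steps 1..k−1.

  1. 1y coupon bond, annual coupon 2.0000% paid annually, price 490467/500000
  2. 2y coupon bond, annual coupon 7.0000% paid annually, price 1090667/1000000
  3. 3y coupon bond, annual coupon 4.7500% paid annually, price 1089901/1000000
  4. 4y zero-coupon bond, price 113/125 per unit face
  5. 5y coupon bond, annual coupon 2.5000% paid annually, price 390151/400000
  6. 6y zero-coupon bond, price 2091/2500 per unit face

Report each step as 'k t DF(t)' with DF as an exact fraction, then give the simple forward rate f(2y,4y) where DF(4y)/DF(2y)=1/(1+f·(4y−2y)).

step 1 [1y] bond c/1=1/50: DF=(490467/500000 − 1/50·(0))/(1+1/50) = 9617/10000 ≈ 0.961700
step 2 [2y] bond c/1=7/100: DF=(1090667/1000000 − 7/100·(0.961700))/(1+7/100) = 2391/2500 ≈ 0.956400
step 3 [3y] bond c/1=19/400: DF=(1089901/1000000 − 19/400·(0.961700+0.956400))/(1+19/400) = 1907/2000 ≈ 0.953500
step 4 [4y] zero: DF = P = 113/125 ≈ 0.904000
step 5 [5y] bond c/1=1/40: DF=(390151/400000 − 1/40·(0.961700+0.956400+0.953500+0.904000))/(1+1/40) = 1719/2000 ≈ 0.859500
step 6 [6y] zero: DF = P = 2091/2500 ≈ 0.836400

1 1 9617/10000
2 2 2391/2500
3 3 1907/2000
4 4 113/125
5 5 1719/2000
6 6 2091/2500
f(2y,4y) = ((2391/2500)/(113/125) − 1)/(2) = 131/4520 ≈ 2.8982%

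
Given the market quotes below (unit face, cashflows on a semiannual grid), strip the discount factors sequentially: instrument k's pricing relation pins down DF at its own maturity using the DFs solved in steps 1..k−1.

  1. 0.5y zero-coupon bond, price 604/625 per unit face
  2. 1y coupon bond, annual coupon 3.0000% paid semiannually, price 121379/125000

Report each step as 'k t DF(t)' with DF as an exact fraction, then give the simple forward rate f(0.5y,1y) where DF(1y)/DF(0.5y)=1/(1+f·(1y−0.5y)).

step 1 [0.5y] zero: DF = P = 604/625 ≈ 0.966400
step 2 [1y] bond c/2=3/200: DF=(121379/125000 − 3/200·(0.966400))/(1+3/200) = 589/625 ≈ 0.942400

1 1/2 604/625
2 1 589/625
f(0.5y,1y) = ((604/625)/(589/625) − 1)/(1/2) = 30/589 ≈ 5.0934%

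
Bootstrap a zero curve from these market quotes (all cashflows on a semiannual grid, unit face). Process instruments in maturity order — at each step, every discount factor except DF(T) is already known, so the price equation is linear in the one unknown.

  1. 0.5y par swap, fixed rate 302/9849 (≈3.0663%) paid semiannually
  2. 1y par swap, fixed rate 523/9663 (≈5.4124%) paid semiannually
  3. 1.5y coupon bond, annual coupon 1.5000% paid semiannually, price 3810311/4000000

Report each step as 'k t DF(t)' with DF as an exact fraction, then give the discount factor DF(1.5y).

step 1 [0.5y] swap r/2=151/9849: DF=(1 − 151/9849·(0))/(1+151/9849) = 9849/10000 ≈ 0.984900
step 2 [1y] swap r/2=523/19326: DF=(1 − 523/19326·(0.984900))/(1+523/19326) = 9477/10000 ≈ 0.947700
step 3 [1.5y] bond c/2=3/400: DF=(3810311/4000000 − 3/400·(0.984900+0.947700))/(1+3/400) = 9311/10000 ≈ 0.931100

1 1/2 9849/10000
2 1 9477/10000
3 3/2 9311/10000
DF(1.5y) = 9311/10000 ≈ 0.931100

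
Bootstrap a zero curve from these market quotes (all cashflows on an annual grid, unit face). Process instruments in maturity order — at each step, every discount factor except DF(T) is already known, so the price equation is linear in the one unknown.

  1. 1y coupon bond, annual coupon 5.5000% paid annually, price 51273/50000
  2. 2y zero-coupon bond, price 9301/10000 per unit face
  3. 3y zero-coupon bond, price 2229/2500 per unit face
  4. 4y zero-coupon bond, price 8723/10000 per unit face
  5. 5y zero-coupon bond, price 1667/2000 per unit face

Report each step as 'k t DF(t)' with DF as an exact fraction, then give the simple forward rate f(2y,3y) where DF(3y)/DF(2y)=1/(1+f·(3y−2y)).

step 1 [1y] bond c/1=11/200: DF=(51273/50000 − 11/200·(0))/(1+11/200) = 243/250 ≈ 0.972000
step 2 [2y] zero: DF = P = 9301/10000 ≈ 0.930100
step 3 [3y] zero: DF = P = 2229/2500 ≈ 0.891600
step 4 [4y] zero: DF = P = 8723/10000 ≈ 0.872300
step 5 [5y] zero: DF = P = 1667/2000 ≈ 0.833500

1 1 243/250
2 2 9301/10000
3 3 2229/2500
4 4 8723/10000
5 5 1667/2000
f(2y,3y) = ((9301/10000)/(2229/2500) − 1)/(1) = 385/8916 ≈ 4.3181%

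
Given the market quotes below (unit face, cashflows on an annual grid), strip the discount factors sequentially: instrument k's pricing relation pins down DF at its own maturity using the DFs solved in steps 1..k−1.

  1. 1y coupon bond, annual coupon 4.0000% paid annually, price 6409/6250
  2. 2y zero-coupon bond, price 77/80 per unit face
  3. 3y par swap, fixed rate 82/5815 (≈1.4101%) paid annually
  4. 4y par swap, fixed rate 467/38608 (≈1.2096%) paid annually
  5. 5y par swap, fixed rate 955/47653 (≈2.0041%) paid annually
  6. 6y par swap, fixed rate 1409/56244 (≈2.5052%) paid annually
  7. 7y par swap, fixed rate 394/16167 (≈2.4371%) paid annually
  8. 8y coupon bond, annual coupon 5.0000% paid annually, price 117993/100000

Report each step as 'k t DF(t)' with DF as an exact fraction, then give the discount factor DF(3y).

step 1 [1y] bond c/1=1/25: DF=(6409/6250 − 1/25·(0))/(1+1/25) = 493/500 ≈ 0.986000
step 2 [2y] zero: DF = P = 77/80 ≈ 0.962500
step 3 [3y] swap r/1=82/5815: DF=(1 − 82/5815·(0.986000+0.962500))/(1+82/5815) = 959/1000 ≈ 0.959000
step 4 [4y] swap r/1=467/38608: DF=(1 − 467/38608·(0.986000+0.962500+0.959000))/(1+467/38608) = 9533/10000 ≈ 0.953300
step 5 [5y] swap r/1=955/47653: DF=(1 − 955/47653·(0.986000+0.962500+0.959000+0.953300))/(1+955/47653) = 1809/2000 ≈ 0.904500
step 6 [6y] swap r/1=1409/56244: DF=(1 − 1409/56244·(0.986000+0.962500+0.959000+0.953300+0.904500))/(1+1409/56244) = 8591/10000 ≈ 0.859100
step 7 [7y] swap r/1=394/16167: DF=(1 − 394/16167·(0.986000+0.962500+0.959000+0.953300+0.904500+0.859100))/(1+394/16167) = 1053/1250 ≈ 0.842400
step 8 [8y] bond c/1=1/20: DF=(117993/100000 − 1/20·(0.986000+0.962500+0.959000+0.953300+0.904500+0.859100+0.842400))/(1+1/20) = 4079/5000 ≈ 0.815800

1 1 493/500
2 2 77/80
3 3 959/1000
4 4 9533/10000
5 5 1809/2000
6 6 8591/10000
7 7 1053/1250
8 8 4079/5000
DF(3y) = 959/1000 ≈ 0.959000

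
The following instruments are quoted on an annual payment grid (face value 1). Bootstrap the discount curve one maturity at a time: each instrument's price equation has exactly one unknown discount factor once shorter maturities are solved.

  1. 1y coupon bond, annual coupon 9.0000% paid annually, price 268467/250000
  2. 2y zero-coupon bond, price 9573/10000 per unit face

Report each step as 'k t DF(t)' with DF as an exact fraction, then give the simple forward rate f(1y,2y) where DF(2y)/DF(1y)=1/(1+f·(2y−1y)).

1 1 2463/2500
2 2 9573/10000
f(1y,2y) = ((2463/2500)/(9573/10000) − 1)/(1) = 93/3191 ≈ 2.9144%

step 1 [1y] bond c/1=9/100: DF=(268467/250000 − 9/100·(0))/(1+9/100) = 2463/2500 ≈ 0.985200
step 2 [2y] zero: DF = P = 9573/10000 ≈ 0.957300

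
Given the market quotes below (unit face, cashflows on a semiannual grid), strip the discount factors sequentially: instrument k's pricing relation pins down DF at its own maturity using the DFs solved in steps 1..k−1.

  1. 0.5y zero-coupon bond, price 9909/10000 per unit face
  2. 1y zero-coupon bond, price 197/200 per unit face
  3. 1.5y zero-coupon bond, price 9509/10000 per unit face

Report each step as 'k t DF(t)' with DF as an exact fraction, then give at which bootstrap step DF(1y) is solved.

1 1/2 9909/10000
2 1 197/200
3 3/2 9509/10000
DF(1y) is solved at step 2

step 1 [0.5y] zero: DF = P = 9909/10000 ≈ 0.990900
step 2 [1y] zero: DF = P = 197/200 ≈ 0.985000
step 3 [1.5y] zero: DF = P = 9509/10000 ≈ 0.950900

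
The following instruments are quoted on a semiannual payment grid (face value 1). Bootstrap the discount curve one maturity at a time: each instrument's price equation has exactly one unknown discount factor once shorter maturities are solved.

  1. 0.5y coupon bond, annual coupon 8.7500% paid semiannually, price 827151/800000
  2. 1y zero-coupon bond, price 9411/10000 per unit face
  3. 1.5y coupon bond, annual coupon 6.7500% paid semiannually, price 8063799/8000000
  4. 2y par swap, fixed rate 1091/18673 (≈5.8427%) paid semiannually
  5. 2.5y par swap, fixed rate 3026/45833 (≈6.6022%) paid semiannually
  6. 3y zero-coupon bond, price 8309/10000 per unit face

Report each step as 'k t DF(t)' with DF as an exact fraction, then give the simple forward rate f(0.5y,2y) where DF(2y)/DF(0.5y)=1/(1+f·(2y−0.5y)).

step 1 [0.5y] bond c/2=7/160: DF=(827151/800000 − 7/160·(0))/(1+7/160) = 4953/5000 ≈ 0.990600
step 2 [1y] zero: DF = P = 9411/10000 ≈ 0.941100
step 3 [1.5y] bond c/2=27/800: DF=(8063799/8000000 − 27/800·(0.990600+0.941100))/(1+27/800) = 114/125 ≈ 0.912000
step 4 [2y] swap r/2=1091/37346: DF=(1 − 1091/37346·(0.990600+0.941100+0.912000))/(1+1091/37346) = 8909/10000 ≈ 0.890900
step 5 [2.5y] swap r/2=1513/45833: DF=(1 − 1513/45833·(0.990600+0.941100+0.912000+0.890900))/(1+1513/45833) = 8487/10000 ≈ 0.848700
step 6 [3y] zero: DF = P = 8309/10000 ≈ 0.830900

1 1/2 4953/5000
2 1 9411/10000
3 3/2 114/125
4 2 8909/10000
5 5/2 8487/10000
6 3 8309/10000
f(0.5y,2y) = ((4953/5000)/(8909/10000) − 1)/(3/2) = 1994/26727 ≈ 7.4606%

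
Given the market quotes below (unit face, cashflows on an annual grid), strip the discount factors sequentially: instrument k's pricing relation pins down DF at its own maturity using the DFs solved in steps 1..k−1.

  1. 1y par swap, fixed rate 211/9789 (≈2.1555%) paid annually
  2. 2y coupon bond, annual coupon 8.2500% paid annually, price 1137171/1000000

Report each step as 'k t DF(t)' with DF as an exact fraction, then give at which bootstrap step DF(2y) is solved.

step 1 [1y] swap r/1=211/9789: DF=(1 − 211/9789·(0))/(1+211/9789) = 9789/10000 ≈ 0.978900
step 2 [2y] bond c/1=33/400: DF=(1137171/1000000 − 33/400·(0.978900))/(1+33/400) = 9759/10000 ≈ 0.975900

1 1 9789/10000
2 2 9759/10000
DF(2y) is solved at step 2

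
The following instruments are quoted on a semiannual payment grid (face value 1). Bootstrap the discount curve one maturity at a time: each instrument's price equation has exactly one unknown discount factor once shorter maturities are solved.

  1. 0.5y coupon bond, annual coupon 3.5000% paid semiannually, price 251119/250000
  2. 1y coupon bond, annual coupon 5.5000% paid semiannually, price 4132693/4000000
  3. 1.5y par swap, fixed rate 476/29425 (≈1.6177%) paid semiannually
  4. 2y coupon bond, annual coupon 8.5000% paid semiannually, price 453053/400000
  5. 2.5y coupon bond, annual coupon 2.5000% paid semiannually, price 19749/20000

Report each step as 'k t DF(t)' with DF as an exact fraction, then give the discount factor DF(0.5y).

1 1/2 617/625
2 1 9791/10000
3 3/2 4881/5000
4 2 1933/2000
5 5/2 927/1000
DF(0.5y) = 617/625 ≈ 0.987200

step 1 [0.5y] bond c/2=7/400: DF=(251119/250000 − 7/400·(0))/(1+7/400) = 617/625 ≈ 0.987200
step 2 [1y] bond c/2=11/400: DF=(4132693/4000000 − 11/400·(0.987200))/(1+11/400) = 9791/10000 ≈ 0.979100
step 3 [1.5y] swap r/2=238/29425: DF=(1 − 238/29425·(0.987200+0.979100))/(1+238/29425) = 4881/5000 ≈ 0.976200
step 4 [2y] bond c/2=17/400: DF=(453053/400000 − 17/400·(0.987200+0.979100+0.976200))/(1+17/400) = 1933/2000 ≈ 0.966500
step 5 [2.5y] bond c/2=1/80: DF=(19749/20000 − 1/80·(0.987200+0.979100+0.976200+0.966500))/(1+1/80) = 927/1000 ≈ 0.927000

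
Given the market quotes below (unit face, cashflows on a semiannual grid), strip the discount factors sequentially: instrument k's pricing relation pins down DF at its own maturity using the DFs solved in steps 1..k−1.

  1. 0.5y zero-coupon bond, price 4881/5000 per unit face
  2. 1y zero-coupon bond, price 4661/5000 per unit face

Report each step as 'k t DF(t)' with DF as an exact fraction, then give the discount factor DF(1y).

step 1 [0.5y] zero: DF = P = 4881/5000 ≈ 0.976200
step 2 [1y] zero: DF = P = 4661/5000 ≈ 0.932200

1 1/2 4881/5000
2 1 4661/5000
DF(1y) = 4661/5000 ≈ 0.932200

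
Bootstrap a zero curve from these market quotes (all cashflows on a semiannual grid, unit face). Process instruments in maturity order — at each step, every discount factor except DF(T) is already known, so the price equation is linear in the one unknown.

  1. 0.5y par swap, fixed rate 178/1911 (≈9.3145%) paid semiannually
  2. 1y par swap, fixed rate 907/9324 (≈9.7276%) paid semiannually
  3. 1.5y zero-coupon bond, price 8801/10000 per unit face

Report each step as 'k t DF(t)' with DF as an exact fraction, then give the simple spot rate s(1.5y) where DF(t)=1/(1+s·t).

1 1/2 1911/2000
2 1 9093/10000
3 3/2 8801/10000
s(1.5y) = (1/(8801/10000) − 1)/(3/2) = 2398/26403 ≈ 9.0823%

step 1 [0.5y] swap r/2=89/1911: DF=(1 − 89/1911·(0))/(1+89/1911) = 1911/2000 ≈ 0.955500
step 2 [1y] swap r/2=907/18648: DF=(1 − 907/18648·(0.955500))/(1+907/18648) = 9093/10000 ≈ 0.909300
step 3 [1.5y] zero: DF = P = 8801/10000 ≈ 0.880100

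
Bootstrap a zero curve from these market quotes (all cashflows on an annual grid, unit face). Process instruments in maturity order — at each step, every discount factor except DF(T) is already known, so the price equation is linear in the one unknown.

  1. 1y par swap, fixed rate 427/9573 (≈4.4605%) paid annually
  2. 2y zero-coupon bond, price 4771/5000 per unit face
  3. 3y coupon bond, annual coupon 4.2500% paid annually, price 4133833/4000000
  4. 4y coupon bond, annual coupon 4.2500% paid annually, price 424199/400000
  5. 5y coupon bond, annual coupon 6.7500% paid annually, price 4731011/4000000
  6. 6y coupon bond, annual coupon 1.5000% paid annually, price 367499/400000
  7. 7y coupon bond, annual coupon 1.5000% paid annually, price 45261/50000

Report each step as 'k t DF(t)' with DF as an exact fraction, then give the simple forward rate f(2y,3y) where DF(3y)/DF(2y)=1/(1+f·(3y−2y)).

1 1 9573/10000
2 2 4771/5000
3 3 4567/5000
4 4 9021/10000
5 5 8723/10000
6 6 2093/2500
7 7 1623/2000
f(2y,3y) = ((4771/5000)/(4567/5000) − 1)/(1) = 204/4567 ≈ 4.4668%

step 1 [1y] swap r/1=427/9573: DF=(1 − 427/9573·(0))/(1+427/9573) = 9573/10000 ≈ 0.957300
step 2 [2y] zero: DF = P = 4771/5000 ≈ 0.954200
step 3 [3y] bond c/1=17/400: DF=(4133833/4000000 − 17/400·(0.957300+0.954200))/(1+17/400) = 4567/5000 ≈ 0.913400
step 4 [4y] bond c/1=17/400: DF=(424199/400000 − 17/400·(0.957300+0.954200+0.913400))/(1+17/400) = 9021/10000 ≈ 0.902100
step 5 [5y] bond c/1=27/400: DF=(4731011/4000000 − 27/400·(0.957300+0.954200+0.913400+0.902100))/(1+27/400) = 8723/10000 ≈ 0.872300
step 6 [6y] bond c/1=3/200: DF=(367499/400000 − 3/200·(0.957300+0.954200+0.913400+0.902100+0.872300))/(1+3/200) = 2093/2500 ≈ 0.837200
step 7 [7y] bond c/1=3/200: DF=(45261/50000 − 3/200·(0.957300+0.954200+0.913400+0.902100+0.872300+0.837200))/(1+3/200) = 1623/2000 ≈ 0.811500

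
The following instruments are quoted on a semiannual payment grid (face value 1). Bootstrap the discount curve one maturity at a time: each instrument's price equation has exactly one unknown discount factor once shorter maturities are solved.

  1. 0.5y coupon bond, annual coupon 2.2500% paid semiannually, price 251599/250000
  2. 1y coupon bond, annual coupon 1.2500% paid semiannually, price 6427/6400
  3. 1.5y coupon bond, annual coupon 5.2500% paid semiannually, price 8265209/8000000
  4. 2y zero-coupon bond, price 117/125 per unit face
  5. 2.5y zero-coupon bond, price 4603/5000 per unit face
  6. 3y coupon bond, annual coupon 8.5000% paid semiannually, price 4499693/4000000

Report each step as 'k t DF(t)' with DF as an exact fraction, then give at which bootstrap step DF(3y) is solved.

1 1/2 622/625
2 1 4959/5000
3 3/2 9559/10000
4 2 117/125
5 5/2 4603/5000
6 3 4417/5000
DF(3y) is solved at step 6

step 1 [0.5y] bond c/2=9/800: DF=(251599/250000 − 9/800·(0))/(1+9/800) = 622/625 ≈ 0.995200
step 2 [1y] bond c/2=1/160: DF=(6427/6400 − 1/160·(0.995200))/(1+1/160) = 4959/5000 ≈ 0.991800
step 3 [1.5y] bond c/2=21/800: DF=(8265209/8000000 − 21/800·(0.995200+0.991800))/(1+21/800) = 9559/10000 ≈ 0.955900
step 4 [2y] zero: DF = P = 117/125 ≈ 0.936000
step 5 [2.5y] zero: DF = P = 4603/5000 ≈ 0.920600
step 6 [3y] bond c/2=17/400: DF=(4499693/4000000 − 17/400·(0.995200+0.991800+0.955900+0.936000+0.920600))/(1+17/400) = 4417/5000 ≈ 0.883400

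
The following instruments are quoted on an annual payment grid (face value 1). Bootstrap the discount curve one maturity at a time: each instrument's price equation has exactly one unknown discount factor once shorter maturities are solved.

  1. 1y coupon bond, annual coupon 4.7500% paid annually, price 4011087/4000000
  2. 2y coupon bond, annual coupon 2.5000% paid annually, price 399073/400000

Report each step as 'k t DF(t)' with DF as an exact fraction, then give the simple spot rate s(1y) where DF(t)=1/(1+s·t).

1 1 9573/10000
2 2 19/20
s(1y) = (1/(9573/10000) − 1)/(1) = 427/9573 ≈ 4.4605%

step 1 [1y] bond c/1=19/400: DF=(4011087/4000000 − 19/400·(0))/(1+19/400) = 9573/10000 ≈ 0.957300
step 2 [2y] bond c/1=1/40: DF=(399073/400000 − 1/40·(0.957300))/(1+1/40) = 19/20 ≈ 0.950000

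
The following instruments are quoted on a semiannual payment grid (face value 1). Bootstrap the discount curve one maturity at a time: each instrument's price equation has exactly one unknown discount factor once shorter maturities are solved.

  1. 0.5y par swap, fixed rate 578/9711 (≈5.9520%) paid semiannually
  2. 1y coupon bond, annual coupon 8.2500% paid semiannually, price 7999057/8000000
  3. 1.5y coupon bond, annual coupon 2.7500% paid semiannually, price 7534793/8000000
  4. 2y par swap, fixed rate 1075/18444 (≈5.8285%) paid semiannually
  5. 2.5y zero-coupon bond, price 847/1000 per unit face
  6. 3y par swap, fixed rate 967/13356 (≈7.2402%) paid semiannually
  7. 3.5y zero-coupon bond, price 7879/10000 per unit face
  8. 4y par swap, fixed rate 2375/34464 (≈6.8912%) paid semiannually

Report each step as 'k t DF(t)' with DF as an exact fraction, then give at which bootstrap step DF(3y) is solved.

1 1/2 9711/10000
2 1 4609/5000
3 3/2 4517/5000
4 2 357/400
5 5/2 847/1000
6 3 4033/5000
7 7/2 7879/10000
8 4 61/80
DF(3y) is solved at step 6

step 1 [0.5y] swap r/2=289/9711: DF=(1 − 289/9711·(0))/(1+289/9711) = 9711/10000 ≈ 0.971100
step 2 [1y] bond c/2=33/800: DF=(7999057/8000000 − 33/800·(0.971100))/(1+33/800) = 4609/5000 ≈ 0.921800
step 3 [1.5y] bond c/2=11/800: DF=(7534793/8000000 − 11/800·(0.971100+0.921800))/(1+11/800) = 4517/5000 ≈ 0.903400
step 4 [2y] swap r/2=1075/36888: DF=(1 − 1075/36888·(0.971100+0.921800+0.903400))/(1+1075/36888) = 357/400 ≈ 0.892500
step 5 [2.5y] zero: DF = P = 847/1000 ≈ 0.847000
step 6 [3y] swap r/2=967/26712: DF=(1 − 967/26712·(0.971100+0.921800+0.903400+0.892500+0.847000))/(1+967/26712) = 4033/5000 ≈ 0.806600
step 7 [3.5y] zero: DF = P = 7879/10000 ≈ 0.787900
step 8 [4y] swap r/2=2375/68928: DF=(1 − 2375/68928·(0.971100+0.921800+0.903400+0.892500+0.847000+0.806600+0.787900))/(1+2375/68928) = 61/80 ≈ 0.762500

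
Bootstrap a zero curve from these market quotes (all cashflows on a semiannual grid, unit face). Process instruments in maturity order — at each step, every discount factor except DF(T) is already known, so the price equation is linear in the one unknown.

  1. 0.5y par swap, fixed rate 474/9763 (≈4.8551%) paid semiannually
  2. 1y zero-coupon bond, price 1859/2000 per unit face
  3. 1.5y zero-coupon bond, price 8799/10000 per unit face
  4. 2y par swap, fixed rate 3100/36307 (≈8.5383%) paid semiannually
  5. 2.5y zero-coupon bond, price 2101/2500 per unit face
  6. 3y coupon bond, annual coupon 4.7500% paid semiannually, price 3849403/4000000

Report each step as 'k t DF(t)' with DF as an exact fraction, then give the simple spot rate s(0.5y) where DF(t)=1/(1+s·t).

step 1 [0.5y] swap r/2=237/9763: DF=(1 − 237/9763·(0))/(1+237/9763) = 9763/10000 ≈ 0.976300
step 2 [1y] zero: DF = P = 1859/2000 ≈ 0.929500
step 3 [1.5y] zero: DF = P = 8799/10000 ≈ 0.879900
step 4 [2y] swap r/2=1550/36307: DF=(1 − 1550/36307·(0.976300+0.929500+0.879900))/(1+1550/36307) = 169/200 ≈ 0.845000
step 5 [2.5y] zero: DF = P = 2101/2500 ≈ 0.840400
step 6 [3y] bond c/2=19/800: DF=(3849403/4000000 − 19/800·(0.976300+0.929500+0.879900+0.845000+0.840400))/(1+19/800) = 8363/10000 ≈ 0.836300

1 1/2 9763/10000
2 1 1859/2000
3 3/2 8799/10000
4 2 169/200
5 5/2 2101/2500
6 3 8363/10000
s(0.5y) = (1/(9763/10000) − 1)/(1/2) = 474/9763 ≈ 4.8551%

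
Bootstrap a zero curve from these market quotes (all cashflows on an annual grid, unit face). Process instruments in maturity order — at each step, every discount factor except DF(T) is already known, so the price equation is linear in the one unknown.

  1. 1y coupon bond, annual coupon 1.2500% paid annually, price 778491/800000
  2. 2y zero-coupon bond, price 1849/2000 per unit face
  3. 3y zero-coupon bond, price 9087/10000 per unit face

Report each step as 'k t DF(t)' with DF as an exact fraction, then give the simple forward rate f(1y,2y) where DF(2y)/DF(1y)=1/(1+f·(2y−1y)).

1 1 9611/10000
2 2 1849/2000
3 3 9087/10000
f(1y,2y) = ((9611/10000)/(1849/2000) − 1)/(1) = 366/9245 ≈ 3.9589%

step 1 [1y] bond c/1=1/80: DF=(778491/800000 − 1/80·(0))/(1+1/80) = 9611/10000 ≈ 0.961100
step 2 [2y] zero: DF = P = 1849/2000 ≈ 0.924500
step 3 [3y] zero: DF = P = 9087/10000 ≈ 0.908700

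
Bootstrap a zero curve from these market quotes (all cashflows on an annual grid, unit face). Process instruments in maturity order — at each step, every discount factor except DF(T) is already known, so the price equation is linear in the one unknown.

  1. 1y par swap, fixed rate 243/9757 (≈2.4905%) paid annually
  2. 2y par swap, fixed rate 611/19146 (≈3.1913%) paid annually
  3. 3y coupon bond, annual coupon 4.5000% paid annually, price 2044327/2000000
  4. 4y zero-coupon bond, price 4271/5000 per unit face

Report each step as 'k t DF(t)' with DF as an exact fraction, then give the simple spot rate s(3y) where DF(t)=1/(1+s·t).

step 1 [1y] swap r/1=243/9757: DF=(1 − 243/9757·(0))/(1+243/9757) = 9757/10000 ≈ 0.975700
step 2 [2y] swap r/1=611/19146: DF=(1 − 611/19146·(0.975700))/(1+611/19146) = 9389/10000 ≈ 0.938900
step 3 [3y] bond c/1=9/200: DF=(2044327/2000000 − 9/200·(0.975700+0.938900))/(1+9/200) = 8957/10000 ≈ 0.895700
step 4 [4y] zero: DF = P = 4271/5000 ≈ 0.854200

1 1 9757/10000
2 2 9389/10000
3 3 8957/10000
4 4 4271/5000
s(3y) = (1/(8957/10000) − 1)/(3) = 1043/26871 ≈ 3.8815%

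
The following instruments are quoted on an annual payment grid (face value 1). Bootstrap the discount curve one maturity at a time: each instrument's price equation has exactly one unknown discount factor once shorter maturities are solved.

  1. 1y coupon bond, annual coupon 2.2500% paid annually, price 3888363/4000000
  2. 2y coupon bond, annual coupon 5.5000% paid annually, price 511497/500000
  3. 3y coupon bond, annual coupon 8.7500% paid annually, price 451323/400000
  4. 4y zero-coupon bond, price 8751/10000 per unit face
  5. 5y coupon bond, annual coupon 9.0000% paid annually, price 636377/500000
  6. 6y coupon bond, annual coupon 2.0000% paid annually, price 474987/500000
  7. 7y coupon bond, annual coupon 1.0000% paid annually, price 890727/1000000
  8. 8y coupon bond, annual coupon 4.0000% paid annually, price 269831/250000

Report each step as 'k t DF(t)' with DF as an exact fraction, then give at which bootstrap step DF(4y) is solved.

step 1 [1y] bond c/1=9/400: DF=(3888363/4000000 − 9/400·(0))/(1+9/400) = 9507/10000 ≈ 0.950700
step 2 [2y] bond c/1=11/200: DF=(511497/500000 − 11/200·(0.950700))/(1+11/200) = 9201/10000 ≈ 0.920100
step 3 [3y] bond c/1=7/80: DF=(451323/400000 − 7/80·(0.950700+0.920100))/(1+7/80) = 887/1000 ≈ 0.887000
step 4 [4y] zero: DF = P = 8751/10000 ≈ 0.875100
step 5 [5y] bond c/1=9/100: DF=(636377/500000 − 9/100·(0.950700+0.920100+0.887000+0.875100))/(1+9/100) = 8677/10000 ≈ 0.867700
step 6 [6y] bond c/1=1/50: DF=(474987/500000 − 1/50·(0.950700+0.920100+0.887000+0.875100+0.867700))/(1+1/50) = 8431/10000 ≈ 0.843100
step 7 [7y] bond c/1=1/100: DF=(890727/1000000 − 1/100·(0.950700+0.920100+0.887000+0.875100+0.867700+0.843100))/(1+1/100) = 829/1000 ≈ 0.829000
step 8 [8y] bond c/1=1/25: DF=(269831/250000 − 1/25·(0.950700+0.920100+0.887000+0.875100+0.867700+0.843100+0.829000))/(1+1/25) = 2001/2500 ≈ 0.800400

1 1 9507/10000
2 2 9201/10000
3 3 887/1000
4 4 8751/10000
5 5 8677/10000
6 6 8431/10000
7 7 829/1000
8 8 2001/2500
DF(4y) is solved at step 4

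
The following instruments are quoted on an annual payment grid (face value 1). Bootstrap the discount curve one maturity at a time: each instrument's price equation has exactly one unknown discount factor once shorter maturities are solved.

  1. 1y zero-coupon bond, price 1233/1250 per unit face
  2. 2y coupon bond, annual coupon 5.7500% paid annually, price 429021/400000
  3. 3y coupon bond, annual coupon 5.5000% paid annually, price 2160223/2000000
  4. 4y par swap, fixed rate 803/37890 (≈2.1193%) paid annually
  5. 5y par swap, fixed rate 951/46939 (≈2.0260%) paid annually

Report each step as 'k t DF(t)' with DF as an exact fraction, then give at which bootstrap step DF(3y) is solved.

step 1 [1y] zero: DF = P = 1233/1250 ≈ 0.986400
step 2 [2y] bond c/1=23/400: DF=(429021/400000 − 23/400·(0.986400))/(1+23/400) = 4803/5000 ≈ 0.960600
step 3 [3y] bond c/1=11/200: DF=(2160223/2000000 − 11/200·(0.986400+0.960600))/(1+11/200) = 9223/10000 ≈ 0.922300
step 4 [4y] swap r/1=803/37890: DF=(1 − 803/37890·(0.986400+0.960600+0.922300))/(1+803/37890) = 9197/10000 ≈ 0.919700
step 5 [5y] swap r/1=951/46939: DF=(1 − 951/46939·(0.986400+0.960600+0.922300+0.919700))/(1+951/46939) = 9049/10000 ≈ 0.904900

1 1 1233/1250
2 2 4803/5000
3 3 9223/10000
4 4 9197/10000
5 5 9049/10000
DF(3y) is solved at step 3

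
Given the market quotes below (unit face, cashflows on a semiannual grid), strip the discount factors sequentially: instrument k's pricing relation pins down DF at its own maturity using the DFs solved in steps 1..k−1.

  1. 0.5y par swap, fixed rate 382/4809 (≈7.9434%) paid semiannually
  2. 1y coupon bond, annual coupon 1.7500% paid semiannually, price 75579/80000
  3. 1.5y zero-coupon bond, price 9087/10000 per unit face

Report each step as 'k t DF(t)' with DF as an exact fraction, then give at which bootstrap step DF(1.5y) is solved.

step 1 [0.5y] swap r/2=191/4809: DF=(1 − 191/4809·(0))/(1+191/4809) = 4809/5000 ≈ 0.961800
step 2 [1y] bond c/2=7/800: DF=(75579/80000 − 7/800·(0.961800))/(1+7/800) = 4641/5000 ≈ 0.928200
step 3 [1.5y] zero: DF = P = 9087/10000 ≈ 0.908700

1 1/2 4809/5000
2 1 4641/5000
3 3/2 9087/10000
DF(1.5y) is solved at step 3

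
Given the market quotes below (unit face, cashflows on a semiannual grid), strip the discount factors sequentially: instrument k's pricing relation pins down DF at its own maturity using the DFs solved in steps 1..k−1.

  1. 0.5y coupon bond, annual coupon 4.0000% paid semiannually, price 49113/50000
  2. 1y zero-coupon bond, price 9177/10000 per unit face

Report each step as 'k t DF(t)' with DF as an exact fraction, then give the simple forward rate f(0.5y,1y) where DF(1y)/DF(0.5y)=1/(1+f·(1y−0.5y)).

step 1 [0.5y] bond c/2=1/50: DF=(49113/50000 − 1/50·(0))/(1+1/50) = 963/1000 ≈ 0.963000
step 2 [1y] zero: DF = P = 9177/10000 ≈ 0.917700

1 1/2 963/1000
2 1 9177/10000
f(0.5y,1y) = ((963/1000)/(9177/10000) − 1)/(1/2) = 302/3059 ≈ 9.8725%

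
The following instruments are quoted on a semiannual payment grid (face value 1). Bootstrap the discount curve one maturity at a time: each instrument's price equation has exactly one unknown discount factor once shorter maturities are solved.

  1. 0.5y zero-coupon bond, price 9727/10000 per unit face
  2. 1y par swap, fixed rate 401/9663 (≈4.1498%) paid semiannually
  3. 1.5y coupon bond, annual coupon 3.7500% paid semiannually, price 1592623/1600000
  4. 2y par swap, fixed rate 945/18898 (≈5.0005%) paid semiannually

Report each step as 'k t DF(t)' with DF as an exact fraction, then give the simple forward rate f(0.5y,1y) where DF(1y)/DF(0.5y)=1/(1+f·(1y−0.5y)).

1 1/2 9727/10000
2 1 9599/10000
3 3/2 1883/2000
4 2 1811/2000
f(0.5y,1y) = ((9727/10000)/(9599/10000) − 1)/(1/2) = 256/9599 ≈ 2.6669%

step 1 [0.5y] zero: DF = P = 9727/10000 ≈ 0.972700
step 2 [1y] swap r/2=401/19326: DF=(1 − 401/19326·(0.972700))/(1+401/19326) = 9599/10000 ≈ 0.959900
step 3 [1.5y] bond c/2=3/160: DF=(1592623/1600000 − 3/160·(0.972700+0.959900))/(1+3/160) = 1883/2000 ≈ 0.941500
step 4 [2y] swap r/2=945/37796: DF=(1 − 945/37796·(0.972700+0.959900+0.941500))/(1+945/37796) = 1811/2000 ≈ 0.905500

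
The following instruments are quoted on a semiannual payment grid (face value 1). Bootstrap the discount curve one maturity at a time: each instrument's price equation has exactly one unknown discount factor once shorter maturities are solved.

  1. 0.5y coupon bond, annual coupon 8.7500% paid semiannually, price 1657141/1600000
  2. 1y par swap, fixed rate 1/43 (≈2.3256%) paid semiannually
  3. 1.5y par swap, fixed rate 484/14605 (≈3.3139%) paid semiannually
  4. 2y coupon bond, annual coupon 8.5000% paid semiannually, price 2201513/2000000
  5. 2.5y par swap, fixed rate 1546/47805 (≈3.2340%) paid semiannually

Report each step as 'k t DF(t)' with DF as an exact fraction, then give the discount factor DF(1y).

step 1 [0.5y] bond c/2=7/160: DF=(1657141/1600000 − 7/160·(0))/(1+7/160) = 9923/10000 ≈ 0.992300
step 2 [1y] swap r/2=1/86: DF=(1 − 1/86·(0.992300))/(1+1/86) = 9771/10000 ≈ 0.977100
step 3 [1.5y] swap r/2=242/14605: DF=(1 − 242/14605·(0.992300+0.977100))/(1+242/14605) = 2379/2500 ≈ 0.951600
step 4 [2y] bond c/2=17/400: DF=(2201513/2000000 − 17/400·(0.992300+0.977100+0.951600))/(1+17/400) = 1171/1250 ≈ 0.936800
step 5 [2.5y] swap r/2=773/47805: DF=(1 − 773/47805·(0.992300+0.977100+0.951600+0.936800))/(1+773/47805) = 9227/10000 ≈ 0.922700

1 1/2 9923/10000
2 1 9771/10000
3 3/2 2379/2500
4 2 1171/1250
5 5/2 9227/10000
DF(1y) = 9771/10000 ≈ 0.977100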